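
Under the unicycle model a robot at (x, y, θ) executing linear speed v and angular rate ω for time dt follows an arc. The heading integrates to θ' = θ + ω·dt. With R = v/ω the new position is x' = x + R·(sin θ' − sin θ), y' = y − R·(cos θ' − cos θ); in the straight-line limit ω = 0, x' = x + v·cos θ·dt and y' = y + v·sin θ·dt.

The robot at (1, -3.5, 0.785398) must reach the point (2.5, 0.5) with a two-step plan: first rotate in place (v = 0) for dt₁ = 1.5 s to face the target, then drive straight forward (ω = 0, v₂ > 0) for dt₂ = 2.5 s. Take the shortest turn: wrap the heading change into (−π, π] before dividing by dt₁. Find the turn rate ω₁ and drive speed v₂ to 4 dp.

heading to target = atan2(0.5−-3.5, 2.5−1) = 1.2120
Δθ = wrap(1.2120 − 0.7854) = 0.4266; ω₁ = Δθ/dt₁ = 0.2844
distance = √((2.5−1)² + (0.5−-3.5)²) = 4.2720; v₂ = distance/dt₂ = 1.7088

ω₁ = 0.2844, v₂ = 1.7088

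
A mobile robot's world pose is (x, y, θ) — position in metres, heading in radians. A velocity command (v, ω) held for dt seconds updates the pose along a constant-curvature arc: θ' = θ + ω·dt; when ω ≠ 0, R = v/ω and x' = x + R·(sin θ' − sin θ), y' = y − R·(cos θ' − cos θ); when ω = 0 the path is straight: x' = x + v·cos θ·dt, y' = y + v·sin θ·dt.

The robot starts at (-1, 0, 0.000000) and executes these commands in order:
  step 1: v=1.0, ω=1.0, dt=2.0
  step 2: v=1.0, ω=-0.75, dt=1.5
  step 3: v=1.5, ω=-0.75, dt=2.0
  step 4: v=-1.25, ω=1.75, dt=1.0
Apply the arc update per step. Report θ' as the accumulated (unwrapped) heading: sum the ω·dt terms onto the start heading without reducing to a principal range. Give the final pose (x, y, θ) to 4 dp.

step 1: θ'=2.0000 (R=1.0000) → pose (-0.0907, 1.4161, 2.0000)
step 2: θ'=0.8750 (R=-1.3333) → pose (0.0983, 2.8257, 0.8750)
step 3: θ'=-0.6250 (R=-2.0000) → pose (2.8036, 3.1656, -0.6250)
step 4: θ'=1.1250 (R=-0.7143) → pose (1.7412, 2.8943, 1.1250)

(1.7412, 2.8943, 1.1250)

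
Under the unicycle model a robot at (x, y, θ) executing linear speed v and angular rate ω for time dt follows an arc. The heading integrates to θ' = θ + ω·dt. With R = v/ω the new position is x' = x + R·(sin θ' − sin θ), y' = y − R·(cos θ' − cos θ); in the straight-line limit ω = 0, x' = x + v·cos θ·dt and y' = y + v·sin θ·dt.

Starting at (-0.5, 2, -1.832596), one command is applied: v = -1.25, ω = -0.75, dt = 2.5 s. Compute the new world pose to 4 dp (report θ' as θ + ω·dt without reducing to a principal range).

θ' = -1.8326 + -0.75·2.5 = -3.7076
R = v/ω = -1.25/-0.75 = 1.6667
x' = -0.5 + 1.6667·(sin -3.7076 − sin -1.8326) = 2.0036
y' = 2 − 1.6667·(cos -3.7076 − cos -1.8326) = 2.9754

(2.0036, 2.9754, -3.7076)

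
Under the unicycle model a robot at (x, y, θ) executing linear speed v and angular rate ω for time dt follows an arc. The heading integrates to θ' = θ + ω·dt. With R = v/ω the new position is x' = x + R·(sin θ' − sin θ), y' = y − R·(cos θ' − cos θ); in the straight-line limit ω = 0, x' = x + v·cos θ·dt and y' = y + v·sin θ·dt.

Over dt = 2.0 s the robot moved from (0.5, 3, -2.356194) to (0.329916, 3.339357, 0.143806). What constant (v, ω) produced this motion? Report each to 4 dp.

v = -0.2500, ω = 1.2500

Δθ = 0.143806 − -2.356194 = 2.500000
ω = Δθ/dt = 2.500000/2.0 = 1.2500
R = −Δy/(cos θ' − cos θ) = -0.2000
v = R·ω = -0.2000·1.2500 = -0.2500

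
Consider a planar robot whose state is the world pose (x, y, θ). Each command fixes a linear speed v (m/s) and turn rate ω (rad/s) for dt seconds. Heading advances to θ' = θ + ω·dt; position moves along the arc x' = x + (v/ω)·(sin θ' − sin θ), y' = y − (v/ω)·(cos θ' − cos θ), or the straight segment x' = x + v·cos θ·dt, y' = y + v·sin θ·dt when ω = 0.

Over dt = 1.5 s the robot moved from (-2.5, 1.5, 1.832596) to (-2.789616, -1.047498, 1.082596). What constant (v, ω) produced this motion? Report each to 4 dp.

Δθ = 1.082596 − 1.832596 = -0.750000
ω = Δθ/dt = -0.750000/1.5 = -0.5000
R = −Δy/(cos θ' − cos θ) = 3.5000
v = R·ω = 3.5000·-0.5000 = -1.7500

v = -1.7500, ω = -0.5000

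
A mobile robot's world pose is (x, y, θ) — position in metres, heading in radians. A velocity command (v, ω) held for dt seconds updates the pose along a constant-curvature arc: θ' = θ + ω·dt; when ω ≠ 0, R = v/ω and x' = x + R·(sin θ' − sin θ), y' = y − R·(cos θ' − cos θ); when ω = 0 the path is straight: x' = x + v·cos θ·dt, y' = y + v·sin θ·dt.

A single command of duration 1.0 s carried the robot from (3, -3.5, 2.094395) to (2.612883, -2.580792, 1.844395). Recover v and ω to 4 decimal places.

v = 1.0000, ω = -0.2500

Δθ = 1.844395 − 2.094395 = -0.250000
ω = Δθ/dt = -0.250000/1.0 = -0.2500
R = −Δy/(cos θ' − cos θ) = -4.0000
v = R·ω = -4.0000·-0.2500 = 1.0000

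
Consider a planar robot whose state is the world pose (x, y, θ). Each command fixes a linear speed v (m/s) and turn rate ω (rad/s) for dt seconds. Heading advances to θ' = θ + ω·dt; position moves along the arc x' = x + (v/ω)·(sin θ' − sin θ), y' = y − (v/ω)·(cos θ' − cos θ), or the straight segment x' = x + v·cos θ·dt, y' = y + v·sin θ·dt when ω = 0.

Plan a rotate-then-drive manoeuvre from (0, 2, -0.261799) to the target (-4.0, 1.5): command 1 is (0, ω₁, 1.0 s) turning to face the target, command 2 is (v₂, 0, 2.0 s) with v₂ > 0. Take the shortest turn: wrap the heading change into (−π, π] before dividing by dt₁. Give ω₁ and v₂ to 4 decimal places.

heading to target = atan2(1.5−2, -4−0) = -3.0172
Δθ = wrap(-3.0172 − -0.2618) = -2.7554; ω₁ = Δθ/dt₁ = -2.7554
distance = √((-4−0)² + (1.5−2)²) = 4.0311; v₂ = distance/dt₂ = 2.0156

ω₁ = -2.7554, v₂ = 2.0156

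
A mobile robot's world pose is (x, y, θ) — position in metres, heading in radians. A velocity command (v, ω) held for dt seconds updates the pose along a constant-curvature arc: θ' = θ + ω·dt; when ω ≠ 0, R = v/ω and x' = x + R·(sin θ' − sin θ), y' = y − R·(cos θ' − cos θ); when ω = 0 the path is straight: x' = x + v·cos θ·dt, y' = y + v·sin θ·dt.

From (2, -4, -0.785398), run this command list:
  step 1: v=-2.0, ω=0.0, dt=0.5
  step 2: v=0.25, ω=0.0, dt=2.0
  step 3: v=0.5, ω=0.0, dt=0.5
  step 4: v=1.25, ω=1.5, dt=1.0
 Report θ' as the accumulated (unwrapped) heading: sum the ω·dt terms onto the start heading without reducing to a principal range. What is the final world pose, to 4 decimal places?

(2.9586, -3.8634, 0.7146)

step 1: θ'=-0.7854 (straight) → pose (1.2929, -3.2929, -0.7854)
step 2: θ'=-0.7854 (straight) → pose (1.6464, -3.6464, -0.7854)
step 3: θ'=-0.7854 (straight) → pose (1.8232, -3.8232, -0.7854)
step 4: θ'=0.7146 (R=0.8333) → pose (2.9586, -3.8634, 0.7146)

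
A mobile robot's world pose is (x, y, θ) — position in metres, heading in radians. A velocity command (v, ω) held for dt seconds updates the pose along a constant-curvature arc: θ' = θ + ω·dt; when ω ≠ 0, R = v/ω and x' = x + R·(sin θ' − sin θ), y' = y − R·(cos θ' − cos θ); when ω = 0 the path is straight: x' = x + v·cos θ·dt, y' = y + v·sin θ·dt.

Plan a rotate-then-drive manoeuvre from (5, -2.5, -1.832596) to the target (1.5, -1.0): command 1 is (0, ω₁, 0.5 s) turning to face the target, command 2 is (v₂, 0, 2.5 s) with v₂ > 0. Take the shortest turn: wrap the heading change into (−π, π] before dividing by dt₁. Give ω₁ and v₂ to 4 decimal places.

ω₁ = -3.4278, v₂ = 1.5232

heading to target = atan2(-1−-2.5, 1.5−5) = 2.7367
Δθ = wrap(2.7367 − -1.8326) = -1.7139; ω₁ = Δθ/dt₁ = -3.4278
distance = √((1.5−5)² + (-1−-2.5)²) = 3.8079; v₂ = distance/dt₂ = 1.5232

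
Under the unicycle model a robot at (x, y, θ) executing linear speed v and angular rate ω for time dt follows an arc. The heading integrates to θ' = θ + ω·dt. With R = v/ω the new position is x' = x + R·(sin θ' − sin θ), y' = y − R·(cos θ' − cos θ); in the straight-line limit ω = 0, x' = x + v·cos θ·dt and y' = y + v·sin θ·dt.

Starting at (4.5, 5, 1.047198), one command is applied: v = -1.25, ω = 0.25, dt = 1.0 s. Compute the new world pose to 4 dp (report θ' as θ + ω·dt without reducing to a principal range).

θ' = 1.0472 + 0.25·1.0 = 1.2972
R = v/ω = -1.25/0.25 = -5.0000
x' = 4.5 + -5.0000·(sin 1.2972 − sin 1.0472) = 4.0161
y' = 5 − -5.0000·(cos 1.2972 − cos 1.0472) = 3.8510

(4.0161, 3.8510, 1.2972)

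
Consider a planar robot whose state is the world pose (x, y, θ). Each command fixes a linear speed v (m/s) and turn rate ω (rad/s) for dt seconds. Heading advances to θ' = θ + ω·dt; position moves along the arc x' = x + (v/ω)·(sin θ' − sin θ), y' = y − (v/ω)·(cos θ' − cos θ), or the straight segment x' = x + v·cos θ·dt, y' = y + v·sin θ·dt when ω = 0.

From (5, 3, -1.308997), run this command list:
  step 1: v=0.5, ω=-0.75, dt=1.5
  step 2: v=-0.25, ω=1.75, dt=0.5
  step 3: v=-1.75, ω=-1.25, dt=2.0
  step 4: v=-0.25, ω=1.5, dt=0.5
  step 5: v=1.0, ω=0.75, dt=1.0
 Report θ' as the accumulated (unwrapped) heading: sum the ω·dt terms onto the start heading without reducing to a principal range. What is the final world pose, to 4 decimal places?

(6.4997, 3.0343, -2.5590)

step 1: θ'=-2.4340 (R=-0.6667) → pose (4.7894, 2.3208, -2.4340)
step 2: θ'=-1.5590 (R=-0.1429) → pose (4.8394, 2.4311, -1.5590)
step 3: θ'=-4.0590 (R=1.4000) → pose (7.3509, 3.2986, -4.0590)
step 4: θ'=-3.3090 (R=-0.1667) → pose (7.4555, 3.2356, -3.3090)
step 5: θ'=-2.5590 (R=1.3333) → pose (6.4997, 3.0343, -2.5590)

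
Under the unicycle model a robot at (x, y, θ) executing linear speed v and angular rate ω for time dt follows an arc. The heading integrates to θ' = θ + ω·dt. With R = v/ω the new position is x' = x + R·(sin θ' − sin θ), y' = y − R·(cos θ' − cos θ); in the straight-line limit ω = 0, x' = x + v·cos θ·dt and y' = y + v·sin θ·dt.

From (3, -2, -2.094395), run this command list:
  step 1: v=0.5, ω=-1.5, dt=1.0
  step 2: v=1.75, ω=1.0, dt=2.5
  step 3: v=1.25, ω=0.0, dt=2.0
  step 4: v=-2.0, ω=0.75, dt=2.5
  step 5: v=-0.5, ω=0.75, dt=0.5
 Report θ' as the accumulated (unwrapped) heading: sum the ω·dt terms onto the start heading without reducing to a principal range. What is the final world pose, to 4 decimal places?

step 1: θ'=-3.5944 (R=-0.3333) → pose (2.5655, -2.1331, -3.5944)
step 2: θ'=-1.0944 (R=1.7500) → pose (0.2448, -4.5092, -1.0944)
step 3: θ'=-1.0944 (straight) → pose (1.3912, -6.7309, -1.0944)
step 4: θ'=0.7806 (R=-2.6667) → pose (-2.8551, -6.0591, 0.7806)
step 5: θ'=1.1556 (R=-0.6667) → pose (-2.9960, -6.2639, 1.1556)

(-2.9960, -6.2639, 1.1556)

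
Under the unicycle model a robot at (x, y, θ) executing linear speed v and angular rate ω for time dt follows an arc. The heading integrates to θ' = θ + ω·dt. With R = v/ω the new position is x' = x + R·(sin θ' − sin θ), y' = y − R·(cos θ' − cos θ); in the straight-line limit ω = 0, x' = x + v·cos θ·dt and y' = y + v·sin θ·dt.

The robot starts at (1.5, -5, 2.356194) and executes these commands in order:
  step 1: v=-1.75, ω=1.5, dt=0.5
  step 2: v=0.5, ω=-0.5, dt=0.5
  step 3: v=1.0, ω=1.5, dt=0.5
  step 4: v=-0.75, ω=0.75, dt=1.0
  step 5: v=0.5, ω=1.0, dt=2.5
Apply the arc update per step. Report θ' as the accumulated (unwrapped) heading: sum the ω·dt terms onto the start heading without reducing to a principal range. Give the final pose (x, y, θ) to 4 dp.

(2.7800, -5.3941, 6.8562)

step 1: θ'=3.1062 (R=-1.1667) → pose (2.2837, -5.3410, 3.1062)
step 2: θ'=2.8562 (R=-1.0000) → pose (2.0375, -5.3012, 2.8562)
step 3: θ'=3.6062 (R=0.6667) → pose (1.5511, -5.3449, 3.6062)
step 4: θ'=4.3562 (R=-1.0000) → pose (2.0403, -4.7996, 4.3562)
step 5: θ'=6.8562 (R=0.5000) → pose (2.7800, -5.3941, 6.8562)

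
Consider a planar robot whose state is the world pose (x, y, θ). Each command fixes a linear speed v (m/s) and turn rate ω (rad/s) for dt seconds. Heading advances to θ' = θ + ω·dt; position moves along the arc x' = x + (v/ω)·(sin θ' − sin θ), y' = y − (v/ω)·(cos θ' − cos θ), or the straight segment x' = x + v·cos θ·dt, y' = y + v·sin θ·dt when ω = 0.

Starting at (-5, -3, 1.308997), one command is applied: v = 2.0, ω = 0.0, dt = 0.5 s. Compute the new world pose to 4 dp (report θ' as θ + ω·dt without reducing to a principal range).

θ' = 1.3090 + 0.0·0.5 = 1.3090
ω = 0 → straight: x' = -5 + 2.0·cos(1.3090)·0.5 = -4.7412
y' = -3 + 2.0·sin(1.3090)·0.5 = -2.0341

(-4.7412, -2.0341, 1.3090)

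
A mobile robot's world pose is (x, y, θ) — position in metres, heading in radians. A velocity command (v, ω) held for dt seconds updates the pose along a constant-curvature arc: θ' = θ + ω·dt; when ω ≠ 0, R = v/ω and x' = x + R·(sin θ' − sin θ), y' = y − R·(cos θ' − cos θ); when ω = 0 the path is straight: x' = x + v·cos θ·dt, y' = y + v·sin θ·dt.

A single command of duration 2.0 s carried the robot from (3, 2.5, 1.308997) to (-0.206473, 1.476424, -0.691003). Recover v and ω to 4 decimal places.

v = -2.0000, ω = -1.0000

Δθ = -0.691003 − 1.308997 = -2.000000
ω = Δθ/dt = -2.000000/2.0 = -1.0000
R = Δx/(sin θ' − sin θ) = 2.0000
v = R·ω = 2.0000·-1.0000 = -2.0000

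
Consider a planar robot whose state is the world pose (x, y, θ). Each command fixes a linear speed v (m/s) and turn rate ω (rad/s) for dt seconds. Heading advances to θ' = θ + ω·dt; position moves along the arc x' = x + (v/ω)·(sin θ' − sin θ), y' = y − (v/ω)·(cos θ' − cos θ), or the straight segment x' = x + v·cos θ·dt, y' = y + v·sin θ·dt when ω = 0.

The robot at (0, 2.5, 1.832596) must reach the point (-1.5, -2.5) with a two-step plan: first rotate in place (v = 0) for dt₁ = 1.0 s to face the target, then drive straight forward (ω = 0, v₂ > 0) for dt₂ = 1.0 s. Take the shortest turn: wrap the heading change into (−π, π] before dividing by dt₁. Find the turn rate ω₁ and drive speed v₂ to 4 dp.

ω₁ = 2.5883, v₂ = 5.2202

heading to target = atan2(-2.5−2.5, -1.5−0) = -1.8623
Δθ = wrap(-1.8623 − 1.8326) = 2.5883; ω₁ = Δθ/dt₁ = 2.5883
distance = √((-1.5−0)² + (-2.5−2.5)²) = 5.2202; v₂ = distance/dt₂ = 5.2202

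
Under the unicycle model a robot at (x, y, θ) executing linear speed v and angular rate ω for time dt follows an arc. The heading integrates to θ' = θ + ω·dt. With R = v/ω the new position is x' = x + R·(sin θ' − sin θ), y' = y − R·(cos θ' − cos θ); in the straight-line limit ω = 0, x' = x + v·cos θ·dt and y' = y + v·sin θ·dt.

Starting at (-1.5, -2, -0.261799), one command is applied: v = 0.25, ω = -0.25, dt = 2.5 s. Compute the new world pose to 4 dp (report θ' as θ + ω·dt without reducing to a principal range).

(-0.9838, -2.3340, -0.8868)

θ' = -0.2618 + -0.25·2.5 = -0.8868
R = v/ω = 0.25/-0.25 = -1.0000
x' = -1.5 + -1.0000·(sin -0.8868 − sin -0.2618) = -0.9838
y' = -2 − -1.0000·(cos -0.8868 − cos -0.2618) = -2.3340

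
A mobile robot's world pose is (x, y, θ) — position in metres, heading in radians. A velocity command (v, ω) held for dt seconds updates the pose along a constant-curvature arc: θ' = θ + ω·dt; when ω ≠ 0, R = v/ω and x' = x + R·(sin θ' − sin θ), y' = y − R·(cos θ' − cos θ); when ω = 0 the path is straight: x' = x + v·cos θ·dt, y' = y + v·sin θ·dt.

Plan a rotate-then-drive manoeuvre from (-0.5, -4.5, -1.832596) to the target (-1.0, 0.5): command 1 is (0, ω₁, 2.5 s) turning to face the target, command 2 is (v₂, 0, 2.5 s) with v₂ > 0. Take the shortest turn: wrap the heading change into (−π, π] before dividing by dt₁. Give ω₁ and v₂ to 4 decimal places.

ω₁ = -1.1120, v₂ = 2.0100

heading to target = atan2(0.5−-4.5, -1−-0.5) = 1.6705
Δθ = wrap(1.6705 − -1.8326) = -2.7801; ω₁ = Δθ/dt₁ = -1.1120
distance = √((-1−-0.5)² + (0.5−-4.5)²) = 5.0249; v₂ = distance/dt₂ = 2.0100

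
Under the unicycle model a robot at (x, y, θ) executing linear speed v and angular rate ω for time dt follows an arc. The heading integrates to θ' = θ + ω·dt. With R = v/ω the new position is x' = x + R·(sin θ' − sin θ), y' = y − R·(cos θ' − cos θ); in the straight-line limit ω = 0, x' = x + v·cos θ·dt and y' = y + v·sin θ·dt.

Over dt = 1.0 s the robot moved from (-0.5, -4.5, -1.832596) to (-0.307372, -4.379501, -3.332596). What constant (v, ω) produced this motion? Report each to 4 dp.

v = -0.2500, ω = -1.5000

Δθ = -3.332596 − -1.832596 = -1.500000
ω = Δθ/dt = -1.500000/1.0 = -1.5000
R = Δx/(sin θ' − sin θ) = 0.1667
v = R·ω = 0.1667·-1.5000 = -0.2500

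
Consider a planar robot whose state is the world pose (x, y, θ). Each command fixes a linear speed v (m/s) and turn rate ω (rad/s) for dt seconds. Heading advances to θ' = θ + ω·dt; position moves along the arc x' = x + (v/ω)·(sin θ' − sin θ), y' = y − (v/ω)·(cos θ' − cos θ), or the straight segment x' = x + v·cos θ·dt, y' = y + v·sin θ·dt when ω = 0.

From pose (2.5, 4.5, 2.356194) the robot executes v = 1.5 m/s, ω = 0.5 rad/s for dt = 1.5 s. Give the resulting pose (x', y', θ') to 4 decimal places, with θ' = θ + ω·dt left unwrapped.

(0.4849, 5.3768, 3.1062)

θ' = 2.3562 + 0.5·1.5 = 3.1062
R = v/ω = 1.5/0.5 = 3.0000
x' = 2.5 + 3.0000·(sin 3.1062 − sin 2.3562) = 0.4849
y' = 4.5 − 3.0000·(cos 3.1062 − cos 2.3562) = 5.3768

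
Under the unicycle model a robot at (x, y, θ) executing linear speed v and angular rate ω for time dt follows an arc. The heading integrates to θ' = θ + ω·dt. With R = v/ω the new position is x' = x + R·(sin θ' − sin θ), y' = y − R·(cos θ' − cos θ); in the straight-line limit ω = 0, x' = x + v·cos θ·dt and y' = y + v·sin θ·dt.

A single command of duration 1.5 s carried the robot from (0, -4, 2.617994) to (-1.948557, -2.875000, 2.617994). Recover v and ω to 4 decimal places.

v = 1.5000, ω = 0.0000

Δθ = 2.617994 − 2.617994 = 0.000000
ω = Δθ/dt = 0.000000/1.5 = 0.0000
ω = 0 → v = (Δx·cos θ + Δy·sin θ)/dt = 1.5000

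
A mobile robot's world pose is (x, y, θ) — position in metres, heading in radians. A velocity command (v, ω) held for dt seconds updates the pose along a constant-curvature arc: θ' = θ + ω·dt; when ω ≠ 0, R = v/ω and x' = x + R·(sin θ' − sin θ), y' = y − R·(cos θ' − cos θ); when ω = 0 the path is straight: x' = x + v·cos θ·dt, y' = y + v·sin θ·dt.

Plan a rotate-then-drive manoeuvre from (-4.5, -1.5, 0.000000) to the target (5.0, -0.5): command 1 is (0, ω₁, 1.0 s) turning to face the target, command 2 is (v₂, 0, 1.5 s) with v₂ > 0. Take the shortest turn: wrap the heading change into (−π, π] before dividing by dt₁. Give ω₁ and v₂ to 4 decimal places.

heading to target = atan2(-0.5−-1.5, 5−-4.5) = 0.1049
Δθ = wrap(0.1049 − 0.0000) = 0.1049; ω₁ = Δθ/dt₁ = 0.1049
distance = √((5−-4.5)² + (-0.5−-1.5)²) = 9.5525; v₂ = distance/dt₂ = 6.3683

ω₁ = 0.1049, v₂ = 6.3683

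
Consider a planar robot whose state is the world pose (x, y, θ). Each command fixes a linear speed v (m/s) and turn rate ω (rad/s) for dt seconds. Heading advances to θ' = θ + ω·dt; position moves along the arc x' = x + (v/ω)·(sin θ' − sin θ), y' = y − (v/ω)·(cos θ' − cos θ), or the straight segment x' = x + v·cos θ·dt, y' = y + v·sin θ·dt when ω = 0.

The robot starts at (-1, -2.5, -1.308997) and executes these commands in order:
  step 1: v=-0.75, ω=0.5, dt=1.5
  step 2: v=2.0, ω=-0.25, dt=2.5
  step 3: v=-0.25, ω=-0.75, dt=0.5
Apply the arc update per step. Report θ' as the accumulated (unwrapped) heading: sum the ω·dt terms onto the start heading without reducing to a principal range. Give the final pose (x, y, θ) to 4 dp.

step 1: θ'=-0.5590 (R=-1.5000) → pose (-1.6534, -1.6165, -0.5590)
step 2: θ'=-1.1840 (R=-8.0000) → pose (1.5129, -5.3810, -1.1840)
step 3: θ'=-1.5590 (R=0.3333) → pose (1.4883, -5.2592, -1.5590)

(1.4883, -5.2592, -1.5590)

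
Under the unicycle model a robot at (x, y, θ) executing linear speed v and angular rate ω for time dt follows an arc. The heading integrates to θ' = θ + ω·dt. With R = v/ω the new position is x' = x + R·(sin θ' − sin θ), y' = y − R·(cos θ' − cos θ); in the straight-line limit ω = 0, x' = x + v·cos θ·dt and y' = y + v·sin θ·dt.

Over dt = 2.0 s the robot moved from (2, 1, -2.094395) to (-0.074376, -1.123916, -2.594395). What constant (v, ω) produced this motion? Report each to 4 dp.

v = 1.5000, ω = -0.2500

Δθ = -2.594395 − -2.094395 = -0.500000
ω = Δθ/dt = -0.500000/2.0 = -0.2500
R = −Δy/(cos θ' − cos θ) = -6.0000
v = R·ω = -6.0000·-0.2500 = 1.5000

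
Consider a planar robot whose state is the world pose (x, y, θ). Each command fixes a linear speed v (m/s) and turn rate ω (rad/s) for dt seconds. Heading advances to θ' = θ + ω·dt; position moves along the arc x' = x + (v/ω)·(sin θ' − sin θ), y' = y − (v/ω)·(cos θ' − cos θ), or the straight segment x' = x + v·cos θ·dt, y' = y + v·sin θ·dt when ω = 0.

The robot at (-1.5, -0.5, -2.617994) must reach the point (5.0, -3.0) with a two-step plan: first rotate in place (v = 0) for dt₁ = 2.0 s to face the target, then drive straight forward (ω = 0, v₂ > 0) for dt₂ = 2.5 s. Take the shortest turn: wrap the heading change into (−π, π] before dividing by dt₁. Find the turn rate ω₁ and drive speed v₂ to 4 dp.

ω₁ = 1.1254, v₂ = 2.7857

heading to target = atan2(-3−-0.5, 5−-1.5) = -0.3672
Δθ = wrap(-0.3672 − -2.6180) = 2.2508; ω₁ = Δθ/dt₁ = 1.1254
distance = √((5−-1.5)² + (-3−-0.5)²) = 6.9642; v₂ = distance/dt₂ = 2.7857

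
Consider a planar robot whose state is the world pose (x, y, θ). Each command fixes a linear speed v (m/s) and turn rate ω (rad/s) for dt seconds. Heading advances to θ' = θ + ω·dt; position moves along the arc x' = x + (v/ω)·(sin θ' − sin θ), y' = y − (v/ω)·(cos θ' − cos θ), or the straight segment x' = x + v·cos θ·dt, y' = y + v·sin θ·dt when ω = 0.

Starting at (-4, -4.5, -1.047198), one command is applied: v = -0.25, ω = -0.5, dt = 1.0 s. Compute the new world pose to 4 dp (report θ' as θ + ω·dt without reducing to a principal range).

(-4.0668, -4.2618, -1.5472)

θ' = -1.0472 + -0.5·1.0 = -1.5472
R = v/ω = -0.25/-0.5 = 0.5000
x' = -4 + 0.5000·(sin -1.5472 − sin -1.0472) = -4.0668
y' = -4.5 − 0.5000·(cos -1.5472 − cos -1.0472) = -4.2618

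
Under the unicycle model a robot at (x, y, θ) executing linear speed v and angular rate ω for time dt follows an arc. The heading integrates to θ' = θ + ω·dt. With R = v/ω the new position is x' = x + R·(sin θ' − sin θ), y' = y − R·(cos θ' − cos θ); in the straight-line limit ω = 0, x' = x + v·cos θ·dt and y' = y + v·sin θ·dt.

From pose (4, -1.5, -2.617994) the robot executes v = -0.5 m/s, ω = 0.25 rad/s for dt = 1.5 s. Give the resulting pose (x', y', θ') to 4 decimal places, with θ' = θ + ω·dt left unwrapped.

(4.5649, -1.0134, -2.2430)

θ' = -2.6180 + 0.25·1.5 = -2.2430
R = v/ω = -0.5/0.25 = -2.0000
x' = 4 + -2.0000·(sin -2.2430 − sin -2.6180) = 4.5649
y' = -1.5 − -2.0000·(cos -2.2430 − cos -2.6180) = -1.0134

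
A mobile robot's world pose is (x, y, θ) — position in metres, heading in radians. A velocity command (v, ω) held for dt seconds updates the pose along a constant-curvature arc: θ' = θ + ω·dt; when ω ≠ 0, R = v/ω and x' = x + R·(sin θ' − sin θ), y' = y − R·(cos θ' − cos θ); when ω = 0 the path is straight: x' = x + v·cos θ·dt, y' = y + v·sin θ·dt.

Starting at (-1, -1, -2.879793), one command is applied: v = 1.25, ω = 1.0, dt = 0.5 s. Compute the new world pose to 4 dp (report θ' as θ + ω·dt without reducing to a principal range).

(-1.5393, -1.3029, -2.3798)

θ' = -2.8798 + 1.0·0.5 = -2.3798
R = v/ω = 1.25/1.0 = 1.2500
x' = -1 + 1.2500·(sin -2.3798 − sin -2.8798) = -1.5393
y' = -1 − 1.2500·(cos -2.3798 − cos -2.8798) = -1.3029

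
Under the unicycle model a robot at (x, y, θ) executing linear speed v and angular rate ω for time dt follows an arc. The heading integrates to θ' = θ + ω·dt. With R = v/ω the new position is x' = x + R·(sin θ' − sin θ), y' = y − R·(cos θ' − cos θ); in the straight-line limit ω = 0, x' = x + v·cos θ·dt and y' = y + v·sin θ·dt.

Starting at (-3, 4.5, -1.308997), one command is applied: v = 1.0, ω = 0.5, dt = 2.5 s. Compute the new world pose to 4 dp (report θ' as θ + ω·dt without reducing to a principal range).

(-1.1861, 3.0211, -0.0590)

θ' = -1.3090 + 0.5·2.5 = -0.0590
R = v/ω = 1.0/0.5 = 2.0000
x' = -3 + 2.0000·(sin -0.0590 − sin -1.3090) = -1.1861
y' = 4.5 − 2.0000·(cos -0.0590 − cos -1.3090) = 3.0211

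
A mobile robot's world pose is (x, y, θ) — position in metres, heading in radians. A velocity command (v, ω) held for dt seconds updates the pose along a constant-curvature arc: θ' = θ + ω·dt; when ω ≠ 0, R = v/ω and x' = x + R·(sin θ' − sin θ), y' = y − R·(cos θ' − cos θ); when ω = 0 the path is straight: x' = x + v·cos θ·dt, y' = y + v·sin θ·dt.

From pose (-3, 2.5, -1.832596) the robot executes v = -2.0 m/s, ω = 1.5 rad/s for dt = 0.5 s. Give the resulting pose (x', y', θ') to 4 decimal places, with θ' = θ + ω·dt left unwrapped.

θ' = -1.8326 + 1.5·0.5 = -1.0826
R = v/ω = -2.0/1.5 = -1.3333
x' = -3 + -1.3333·(sin -1.0826 − sin -1.8326) = -3.1103
y' = 2.5 − -1.3333·(cos -1.0826 − cos -1.8326) = 3.4705

(-3.1103, 3.4705, -1.0826)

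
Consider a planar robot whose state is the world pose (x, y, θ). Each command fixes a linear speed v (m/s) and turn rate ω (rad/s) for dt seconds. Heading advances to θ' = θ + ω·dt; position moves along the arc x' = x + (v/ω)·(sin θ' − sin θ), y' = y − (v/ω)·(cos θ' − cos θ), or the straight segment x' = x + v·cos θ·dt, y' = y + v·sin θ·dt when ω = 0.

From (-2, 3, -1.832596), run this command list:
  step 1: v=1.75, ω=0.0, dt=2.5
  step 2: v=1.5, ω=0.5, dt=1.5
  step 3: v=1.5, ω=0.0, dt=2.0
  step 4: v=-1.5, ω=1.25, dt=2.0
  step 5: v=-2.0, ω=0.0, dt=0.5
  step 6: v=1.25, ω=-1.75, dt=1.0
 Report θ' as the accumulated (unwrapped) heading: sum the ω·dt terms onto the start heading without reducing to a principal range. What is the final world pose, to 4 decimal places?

(-2.9364, -6.8608, -0.3326)

step 1: θ'=-1.8326 (straight) → pose (-3.1323, -1.2259, -1.8326)
step 2: θ'=-1.0826 (R=3.0000) → pose (-2.8841, -3.4095, -1.0826)
step 3: θ'=-1.0826 (straight) → pose (-1.4770, -6.0590, -1.0826)
step 4: θ'=1.4174 (R=-1.2000) → pose (-3.7227, -6.4385, 1.4174)
step 5: θ'=1.4174 (straight) → pose (-3.8755, -7.4268, 1.4174)
step 6: θ'=-0.3326 (R=-0.7143) → pose (-2.9364, -6.8608, -0.3326)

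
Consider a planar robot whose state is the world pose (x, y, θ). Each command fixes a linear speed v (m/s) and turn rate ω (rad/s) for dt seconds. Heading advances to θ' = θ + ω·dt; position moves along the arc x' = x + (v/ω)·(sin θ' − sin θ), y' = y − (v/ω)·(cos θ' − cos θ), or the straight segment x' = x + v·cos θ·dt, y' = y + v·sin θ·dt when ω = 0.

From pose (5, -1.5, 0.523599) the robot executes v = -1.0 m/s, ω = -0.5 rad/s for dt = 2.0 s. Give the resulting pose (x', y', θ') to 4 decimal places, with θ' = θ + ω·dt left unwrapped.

θ' = 0.5236 + -0.5·2.0 = -0.4764
R = v/ω = -1.0/-0.5 = 2.0000
x' = 5 + 2.0000·(sin -0.4764 − sin 0.5236) = 3.0828
y' = -1.5 − 2.0000·(cos -0.4764 − cos 0.5236) = -1.5453

(3.0828, -1.5453, -0.4764)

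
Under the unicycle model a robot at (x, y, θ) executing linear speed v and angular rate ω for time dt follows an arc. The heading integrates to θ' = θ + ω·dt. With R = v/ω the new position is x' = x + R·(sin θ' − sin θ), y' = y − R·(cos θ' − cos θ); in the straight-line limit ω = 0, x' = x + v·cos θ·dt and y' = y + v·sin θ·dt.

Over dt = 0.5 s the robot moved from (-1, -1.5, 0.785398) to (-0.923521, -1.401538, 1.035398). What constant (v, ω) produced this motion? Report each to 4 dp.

Δθ = 1.035398 − 0.785398 = 0.250000
ω = Δθ/dt = 0.250000/0.5 = 0.5000
R = −Δy/(cos θ' − cos θ) = 0.5000
v = R·ω = 0.5000·0.5000 = 0.2500

v = 0.2500, ω = 0.5000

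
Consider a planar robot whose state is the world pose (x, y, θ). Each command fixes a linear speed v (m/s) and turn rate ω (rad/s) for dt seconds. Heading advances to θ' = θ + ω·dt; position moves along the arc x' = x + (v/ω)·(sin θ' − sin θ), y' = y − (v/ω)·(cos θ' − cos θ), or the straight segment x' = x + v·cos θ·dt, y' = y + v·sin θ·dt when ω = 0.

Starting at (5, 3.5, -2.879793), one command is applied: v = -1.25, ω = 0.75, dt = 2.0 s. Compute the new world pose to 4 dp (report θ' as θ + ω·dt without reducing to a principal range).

θ' = -2.8798 + 0.75·2.0 = -1.3798
R = v/ω = -1.25/0.75 = -1.6667
x' = 5 + -1.6667·(sin -1.3798 − sin -2.8798) = 6.2050
y' = 3.5 − -1.6667·(cos -1.3798 − cos -2.8798) = 5.4263

(6.2050, 5.4263, -1.3798)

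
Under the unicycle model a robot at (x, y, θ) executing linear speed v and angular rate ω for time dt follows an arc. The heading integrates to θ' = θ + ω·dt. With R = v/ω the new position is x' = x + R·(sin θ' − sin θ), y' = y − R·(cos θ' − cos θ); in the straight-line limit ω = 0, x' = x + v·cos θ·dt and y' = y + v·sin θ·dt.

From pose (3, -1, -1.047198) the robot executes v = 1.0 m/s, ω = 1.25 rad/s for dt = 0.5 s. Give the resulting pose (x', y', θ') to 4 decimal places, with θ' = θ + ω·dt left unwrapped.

θ' = -1.0472 + 1.25·0.5 = -0.4222
R = v/ω = 1.0/1.25 = 0.8000
x' = 3 + 0.8000·(sin -0.4222 − sin -1.0472) = 3.3650
y' = -1 − 0.8000·(cos -0.4222 − cos -1.0472) = -1.3298

(3.3650, -1.3298, -0.4222)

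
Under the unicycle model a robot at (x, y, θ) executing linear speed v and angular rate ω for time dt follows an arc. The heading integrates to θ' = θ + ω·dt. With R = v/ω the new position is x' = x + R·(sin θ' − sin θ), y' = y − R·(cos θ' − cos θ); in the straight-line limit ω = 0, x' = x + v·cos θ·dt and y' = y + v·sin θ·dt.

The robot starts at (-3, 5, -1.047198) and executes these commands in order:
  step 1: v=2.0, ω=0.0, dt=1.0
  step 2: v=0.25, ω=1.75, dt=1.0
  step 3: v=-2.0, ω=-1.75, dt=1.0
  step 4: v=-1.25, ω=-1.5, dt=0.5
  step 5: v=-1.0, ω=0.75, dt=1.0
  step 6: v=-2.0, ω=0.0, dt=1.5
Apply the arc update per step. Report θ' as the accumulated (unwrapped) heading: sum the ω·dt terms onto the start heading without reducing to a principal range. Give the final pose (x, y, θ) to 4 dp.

(-5.2474, 7.6987, -1.0472)

step 1: θ'=-1.0472 (straight) → pose (-2.0000, 3.2679, -1.0472)
step 2: θ'=0.7028 (R=0.1429) → pose (-1.7839, 3.2304, 0.7028)
step 3: θ'=-1.0472 (R=1.1429) → pose (-3.5124, 3.5310, -1.0472)
step 4: θ'=-1.7972 (R=0.8333) → pose (-3.6028, 4.1347, -1.7972)
step 5: θ'=-1.0472 (R=-1.3333) → pose (-3.7474, 5.1007, -1.0472)
step 6: θ'=-1.0472 (straight) → pose (-5.2474, 7.6987, -1.0472)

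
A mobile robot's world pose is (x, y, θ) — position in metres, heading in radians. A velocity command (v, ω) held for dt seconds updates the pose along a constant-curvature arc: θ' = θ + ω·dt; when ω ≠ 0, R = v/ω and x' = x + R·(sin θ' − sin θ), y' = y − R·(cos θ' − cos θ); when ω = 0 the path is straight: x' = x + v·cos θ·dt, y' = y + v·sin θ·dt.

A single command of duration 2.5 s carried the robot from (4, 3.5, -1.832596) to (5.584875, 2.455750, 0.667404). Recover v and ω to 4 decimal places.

v = 1.0000, ω = 1.0000

Δθ = 0.667404 − -1.832596 = 2.500000
ω = Δθ/dt = 2.500000/2.5 = 1.0000
R = Δx/(sin θ' − sin θ) = 1.0000
v = R·ω = 1.0000·1.0000 = 1.0000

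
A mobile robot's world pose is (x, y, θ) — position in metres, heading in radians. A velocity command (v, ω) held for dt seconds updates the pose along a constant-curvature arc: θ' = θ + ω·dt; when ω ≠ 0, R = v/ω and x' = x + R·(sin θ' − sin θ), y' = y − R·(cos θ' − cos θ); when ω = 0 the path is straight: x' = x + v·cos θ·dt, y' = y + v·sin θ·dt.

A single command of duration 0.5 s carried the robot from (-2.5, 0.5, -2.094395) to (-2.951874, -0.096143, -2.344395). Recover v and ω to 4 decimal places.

v = 1.5000, ω = -0.5000

Δθ = -2.344395 − -2.094395 = -0.250000
ω = Δθ/dt = -0.250000/0.5 = -0.5000
R = −Δy/(cos θ' − cos θ) = -3.0000
v = R·ω = -3.0000·-0.5000 = 1.5000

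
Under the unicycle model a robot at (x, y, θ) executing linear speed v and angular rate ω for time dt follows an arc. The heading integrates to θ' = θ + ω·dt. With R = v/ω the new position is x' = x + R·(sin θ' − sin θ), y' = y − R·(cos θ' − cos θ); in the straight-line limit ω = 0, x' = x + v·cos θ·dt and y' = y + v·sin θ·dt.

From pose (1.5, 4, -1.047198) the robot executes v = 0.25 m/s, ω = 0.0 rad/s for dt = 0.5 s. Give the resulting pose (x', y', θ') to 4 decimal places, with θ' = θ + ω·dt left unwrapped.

(1.5625, 3.8917, -1.0472)

θ' = -1.0472 + 0.0·0.5 = -1.0472
ω = 0 → straight: x' = 1.5 + 0.25·cos(-1.0472)·0.5 = 1.5625
y' = 4 + 0.25·sin(-1.0472)·0.5 = 3.8917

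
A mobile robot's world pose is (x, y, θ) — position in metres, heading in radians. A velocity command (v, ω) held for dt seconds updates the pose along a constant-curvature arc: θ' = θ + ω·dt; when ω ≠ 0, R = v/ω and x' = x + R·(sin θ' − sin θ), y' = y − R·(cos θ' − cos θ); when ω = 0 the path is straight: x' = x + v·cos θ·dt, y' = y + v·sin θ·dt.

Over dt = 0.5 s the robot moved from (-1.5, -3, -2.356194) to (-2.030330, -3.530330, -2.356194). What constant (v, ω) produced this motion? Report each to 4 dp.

v = 1.5000, ω = 0.0000

Δθ = -2.356194 − -2.356194 = 0.000000
ω = Δθ/dt = 0.000000/0.5 = 0.0000
ω = 0 → v = (Δx·cos θ + Δy·sin θ)/dt = 1.5000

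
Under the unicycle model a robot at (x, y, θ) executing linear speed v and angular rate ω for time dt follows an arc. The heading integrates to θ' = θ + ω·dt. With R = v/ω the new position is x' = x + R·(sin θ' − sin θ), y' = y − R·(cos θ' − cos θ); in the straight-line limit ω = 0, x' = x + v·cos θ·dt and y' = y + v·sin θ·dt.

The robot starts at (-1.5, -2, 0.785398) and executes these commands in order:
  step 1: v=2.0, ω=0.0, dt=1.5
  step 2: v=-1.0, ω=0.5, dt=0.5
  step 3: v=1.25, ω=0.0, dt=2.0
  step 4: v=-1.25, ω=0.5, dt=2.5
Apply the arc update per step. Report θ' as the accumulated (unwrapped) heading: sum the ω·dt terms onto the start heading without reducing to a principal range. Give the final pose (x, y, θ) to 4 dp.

(1.8526, -1.0361, 2.2854)

step 1: θ'=0.7854 (straight) → pose (0.6213, 0.1213, 0.7854)
step 2: θ'=1.0354 (R=-2.0000) → pose (0.3154, -0.2725, 1.0354)
step 3: θ'=1.0354 (straight) → pose (1.5909, 1.8776, 1.0354)
step 4: θ'=2.2854 (R=-2.5000) → pose (1.8526, -1.0361, 2.2854)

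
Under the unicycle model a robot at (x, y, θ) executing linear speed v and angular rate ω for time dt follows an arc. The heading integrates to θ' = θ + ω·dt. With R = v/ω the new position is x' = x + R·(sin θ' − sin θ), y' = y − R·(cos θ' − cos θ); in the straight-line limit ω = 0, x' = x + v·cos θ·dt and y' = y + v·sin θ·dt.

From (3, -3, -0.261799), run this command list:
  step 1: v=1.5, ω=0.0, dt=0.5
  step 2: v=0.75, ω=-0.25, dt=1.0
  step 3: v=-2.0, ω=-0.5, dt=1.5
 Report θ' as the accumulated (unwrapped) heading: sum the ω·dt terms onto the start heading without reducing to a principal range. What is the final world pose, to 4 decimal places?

step 1: θ'=-0.2618 (straight) → pose (3.7244, -3.1941, -0.2618)
step 2: θ'=-0.5118 (R=-3.0000) → pose (4.4172, -3.4763, -0.5118)
step 3: θ'=-1.2618 (R=4.0000) → pose (2.5657, -1.2053, -1.2618)

(2.5657, -1.2053, -1.2618)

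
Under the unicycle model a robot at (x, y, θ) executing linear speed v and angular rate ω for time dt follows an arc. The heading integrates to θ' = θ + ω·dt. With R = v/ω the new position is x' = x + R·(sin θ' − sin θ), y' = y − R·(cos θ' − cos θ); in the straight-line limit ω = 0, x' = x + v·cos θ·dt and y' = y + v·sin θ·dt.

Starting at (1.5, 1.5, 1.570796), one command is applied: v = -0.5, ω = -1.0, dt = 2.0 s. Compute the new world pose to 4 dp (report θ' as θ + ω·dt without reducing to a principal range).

θ' = 1.5708 + -1.0·2.0 = -0.4292
R = v/ω = -0.5/-1.0 = 0.5000
x' = 1.5 + 0.5000·(sin -0.4292 − sin 1.5708) = 0.7919
y' = 1.5 − 0.5000·(cos -0.4292 − cos 1.5708) = 1.0454

(0.7919, 1.0454, -0.4292)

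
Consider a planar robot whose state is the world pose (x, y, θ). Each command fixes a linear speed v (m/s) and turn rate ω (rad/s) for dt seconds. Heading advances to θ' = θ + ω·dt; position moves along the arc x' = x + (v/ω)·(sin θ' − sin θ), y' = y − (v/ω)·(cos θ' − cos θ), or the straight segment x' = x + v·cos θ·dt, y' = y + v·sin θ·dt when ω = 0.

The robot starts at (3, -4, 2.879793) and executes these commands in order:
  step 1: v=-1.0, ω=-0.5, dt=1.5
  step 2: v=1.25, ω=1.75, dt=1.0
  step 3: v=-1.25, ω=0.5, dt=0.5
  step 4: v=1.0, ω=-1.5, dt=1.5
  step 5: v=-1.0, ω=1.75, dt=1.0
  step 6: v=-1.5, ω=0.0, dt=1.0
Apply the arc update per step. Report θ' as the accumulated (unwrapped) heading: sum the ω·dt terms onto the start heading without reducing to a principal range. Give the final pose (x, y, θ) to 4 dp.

step 1: θ'=2.1298 (R=2.0000) → pose (4.1779, -4.8712, 2.1298)
step 2: θ'=3.8798 (R=0.7143) → pose (3.0917, -4.7216, 3.8798)
step 3: θ'=4.1298 (R=-2.5000) → pose (3.4969, -4.2479, 4.1298)
step 4: θ'=1.8798 (R=-0.6667) → pose (2.3051, -4.0839, 1.8798)
step 5: θ'=3.6298 (R=-0.5714) → pose (3.1175, -4.4148, 3.6298)
step 6: θ'=3.6298 (straight) → pose (4.4423, -3.7112, 3.6298)

(4.4423, -3.7112, 3.6298)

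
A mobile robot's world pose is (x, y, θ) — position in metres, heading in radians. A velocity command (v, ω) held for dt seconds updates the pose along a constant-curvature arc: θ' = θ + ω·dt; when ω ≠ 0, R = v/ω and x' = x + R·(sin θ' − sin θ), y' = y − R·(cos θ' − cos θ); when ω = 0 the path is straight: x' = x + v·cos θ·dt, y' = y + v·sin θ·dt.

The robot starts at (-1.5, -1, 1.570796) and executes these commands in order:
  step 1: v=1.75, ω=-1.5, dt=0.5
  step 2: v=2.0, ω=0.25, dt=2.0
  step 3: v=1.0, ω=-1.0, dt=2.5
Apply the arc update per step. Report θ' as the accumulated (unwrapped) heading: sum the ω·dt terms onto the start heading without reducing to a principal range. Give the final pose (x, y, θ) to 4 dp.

step 1: θ'=0.8208 (R=-1.1667) → pose (-1.1870, -0.2048, 0.8208)
step 2: θ'=1.3208 (R=8.0000) → pose (0.7108, 3.2691, 1.3208)
step 3: θ'=-1.1792 (R=-1.0000) → pose (2.6040, 3.4034, -1.1792)

(2.6040, 3.4034, -1.1792)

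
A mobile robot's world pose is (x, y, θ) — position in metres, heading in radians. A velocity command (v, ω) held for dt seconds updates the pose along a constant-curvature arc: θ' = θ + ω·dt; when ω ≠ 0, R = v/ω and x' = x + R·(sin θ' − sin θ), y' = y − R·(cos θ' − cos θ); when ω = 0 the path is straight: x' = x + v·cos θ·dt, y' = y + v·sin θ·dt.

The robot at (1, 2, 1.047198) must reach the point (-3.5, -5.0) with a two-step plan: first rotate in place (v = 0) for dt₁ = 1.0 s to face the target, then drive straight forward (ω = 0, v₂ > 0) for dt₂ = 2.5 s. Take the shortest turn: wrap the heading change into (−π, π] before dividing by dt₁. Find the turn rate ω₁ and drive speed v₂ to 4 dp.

ω₁ = 3.0939, v₂ = 3.3287

heading to target = atan2(-5−2, -3.5−1) = -2.1421
Δθ = wrap(-2.1421 − 1.0472) = 3.0939; ω₁ = Δθ/dt₁ = 3.0939
distance = √((-3.5−1)² + (-5−2)²) = 8.3217; v₂ = distance/dt₂ = 3.3287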